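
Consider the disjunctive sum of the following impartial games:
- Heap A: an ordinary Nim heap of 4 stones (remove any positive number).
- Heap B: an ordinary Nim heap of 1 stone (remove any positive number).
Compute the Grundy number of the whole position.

Heap A is a plain Nim heap of size 4, so its Grundy value is 4.
Heap B is a plain Nim heap of size 1, so its Grundy value is 1.
By the Sprague-Grundy theorem, the Grundy value of a sum of independent games is the XOR of the component values.
Combined value = 4 XOR 1 = 5.

5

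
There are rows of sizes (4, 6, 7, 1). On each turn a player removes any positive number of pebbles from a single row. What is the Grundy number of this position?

Write each in binary and XOR column by column:
  100  (4)
  110  (6)
  111  (7)
  001  (1)
  ---
  100  (4)

4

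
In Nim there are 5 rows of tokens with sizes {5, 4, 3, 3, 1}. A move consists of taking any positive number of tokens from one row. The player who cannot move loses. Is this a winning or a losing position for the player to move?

Losing position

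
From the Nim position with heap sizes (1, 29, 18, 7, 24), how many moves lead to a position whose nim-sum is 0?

3

Bitwise XOR of the heap sizes:
  00001  (1)
  11101  (29)
  10010  (18)
  00111  (7)
  11000  (24)
  -----
  10001  (17)
The overall nim-sum is X = 17. A heap of size p has a winning move iff p XOR X < p (reduce it to p XOR X).
  1: 1 XOR 17 = 16 ≥ 1 — no move.
  29: 29 XOR 17 = 12 < 29 — winning move (to 12).
  18: 18 XOR 17 = 3 < 18 — winning move (to 3).
  7: 7 XOR 17 = 22 ≥ 7 — no move.
  24: 24 XOR 17 = 9 < 24 — winning move (to 9).
That gives 3 winning moves.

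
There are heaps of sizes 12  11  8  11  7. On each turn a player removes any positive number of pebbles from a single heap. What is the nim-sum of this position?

Nim-sum: 12 ⊕ 11 ⊕ 8 ⊕ 11 ⊕ 7 = 3.

3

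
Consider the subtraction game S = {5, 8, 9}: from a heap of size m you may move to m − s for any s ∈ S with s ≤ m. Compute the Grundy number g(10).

2

Grundy values for subtraction set {5, 8, 9}:
g(0) = mex{} = 0
g(1) = mex{} = 0
g(2) = mex{} = 0
g(3) = mex{} = 0
g(4) = mex{} = 0
g(5) = mex{0} = 1
g(6) = mex{0} = 1
g(7) = mex{0} = 1
g(8) = mex{0} = 1
g(9) = mex{0} = 1
g(10) = mex{0,1} = 2
So g(10) = 2.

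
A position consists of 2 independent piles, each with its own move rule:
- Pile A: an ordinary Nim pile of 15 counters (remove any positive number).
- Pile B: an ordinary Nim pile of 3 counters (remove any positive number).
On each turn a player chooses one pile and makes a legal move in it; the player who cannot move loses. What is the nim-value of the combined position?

Pile A is a plain Nim pile of size 15, so its Grundy value is 15.
Pile B is a plain Nim pile of size 3, so its Grundy value is 3.
By the Sprague-Grundy theorem, the Grundy value of a sum of independent games is the XOR of the component values.
Combined value = 15 XOR 3 = 12.

12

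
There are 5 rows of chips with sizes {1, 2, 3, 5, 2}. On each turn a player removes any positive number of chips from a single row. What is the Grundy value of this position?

In binary:
  001  (1)
  010  (2)
  011  (3)
  101  (5)
  010  (2)
  ---
  111  (7)

7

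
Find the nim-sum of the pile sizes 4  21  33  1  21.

36

Compute the nim-sum pairwise:
4 ⊕ 21 = 17
17 ⊕ 33 = 48
48 ⊕ 1 = 49
49 ⊕ 21 = 36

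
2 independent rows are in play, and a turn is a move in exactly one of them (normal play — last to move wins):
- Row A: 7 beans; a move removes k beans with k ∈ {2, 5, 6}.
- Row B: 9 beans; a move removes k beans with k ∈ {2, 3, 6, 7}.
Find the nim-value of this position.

Build the Grundy sequence for row A with g(k) = mex{g(k−s) : s ∈ {2, 5, 6}, s ≤ k}:
g(0) = mex{} = 0
g(1) = mex{} = 0
g(2) = mex{0} = 1
g(3) = mex{0} = 1
g(4) = mex{1} = 0
g(5) = mex{0,1} = 2
g(6) = mex{0} = 1
g(7) = mex{0,1,2} = 3
So g(7) = 3.
For row B, compute g(0), g(1), … with moves {2, 3, 6, 7}:
g(0) = mex{} = 0
g(1) = mex{} = 0
g(2) = mex{0} = 1
g(3) = mex{0} = 1
g(4) = mex{0,1} = 2
g(5) = mex{1} = 0
g(6) = mex{0,1,2} = 3
g(7) = mex{0,2} = 1
g(8) = mex{0,1,3} = 2
g(9) = mex{1,3} = 0
So g(9) = 0.
The value of a disjunctive sum is the nim-sum of the parts.
Combined value = 3 XOR 0 = 3.

3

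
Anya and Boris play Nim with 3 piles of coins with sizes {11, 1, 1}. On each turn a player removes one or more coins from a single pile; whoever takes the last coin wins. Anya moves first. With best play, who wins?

Nim-sum: 11 ^ 1 ^ 1 = 11.
The nim-sum is 11 ≠ 0, so this is an N-position: the player to move can win; Anya has a winning move.

Anya wins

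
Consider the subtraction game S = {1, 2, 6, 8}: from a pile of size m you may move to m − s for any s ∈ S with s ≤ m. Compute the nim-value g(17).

Build the Grundy sequence with g(k) = mex{g(k−s) : s ∈ {1, 2, 6, 8}, s ≤ k}:
k:     0  1  2  3  4  5  6  7  8  9 10 11 12 13 14 15 16 17
g(k):  0  1  2  0  1  2  3  0  1  2  0  1  2  3  0  1  2  0
So g(17) = 0.

0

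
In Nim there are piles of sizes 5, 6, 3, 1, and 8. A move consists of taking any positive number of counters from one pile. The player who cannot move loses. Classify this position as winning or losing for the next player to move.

Winning position

Nim-sum: 5 XOR 6 XOR 3 XOR 1 XOR 8 = 9.
The nim-sum is 9 ≠ 0, so this is an N-position: the player to move can win.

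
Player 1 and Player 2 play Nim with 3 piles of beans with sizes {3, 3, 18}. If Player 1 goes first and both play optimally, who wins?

Compute the nim-sum pairwise:
3 ⊕ 3 = 0
0 ⊕ 18 = 18
The nim-sum is 18 ≠ 0, so this is an N-position: the player to move can win; Player 1 has a winning move.

Player 1 wins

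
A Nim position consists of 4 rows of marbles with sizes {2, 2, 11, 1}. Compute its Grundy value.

10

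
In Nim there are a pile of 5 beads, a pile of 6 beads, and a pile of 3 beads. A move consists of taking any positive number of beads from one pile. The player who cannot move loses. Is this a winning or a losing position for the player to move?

Losing position

Nim-sum: 5 XOR 6 XOR 3 = 0.
The nim-sum is 0, so this is a P-position: the player to move is in a losing position under optimal play.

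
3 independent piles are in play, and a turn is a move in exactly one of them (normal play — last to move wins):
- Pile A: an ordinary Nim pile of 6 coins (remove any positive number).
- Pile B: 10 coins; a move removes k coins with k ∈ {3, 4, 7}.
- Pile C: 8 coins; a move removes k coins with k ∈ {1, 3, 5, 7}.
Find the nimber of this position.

Pile A is a plain Nim pile of size 6, so its Grundy value is 6.
For pile B, compute g(0), g(1), … with moves {3, 4, 7}:
g(0) = mex{} = 0
g(1) = mex{} = 0
g(2) = mex{} = 0
g(3) = mex{0} = 1
g(4) = mex{0} = 1
g(5) = mex{0} = 1
g(6) = mex{0,1} = 2
g(7) = mex{0,1} = 2
g(8) = mex{0,1} = 2
g(9) = mex{0,1,2} = 3
g(10) = mex{1,2} = 0
So g(10) = 0.
Grundy values for pile C (subtraction set {1, 3, 5, 7}):
k:     0  1  2  3  4  5  6  7  8
g(k):  0  1  0  1  0  1  0  1  0
So g(8) = 0.
By the Sprague-Grundy theorem, the Grundy value of a sum of independent games is the XOR of the component values.
Combined value = 6 ⊕ 0 ⊕ 0 = 6.

6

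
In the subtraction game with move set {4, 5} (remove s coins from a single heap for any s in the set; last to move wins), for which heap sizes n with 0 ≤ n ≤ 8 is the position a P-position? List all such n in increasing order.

0, 1, 2, 3

Grundy values for subtraction set {4, 5}:
g(0) = mex{} = 0
g(1) = mex{} = 0
g(2) = mex{} = 0
g(3) = mex{} = 0
g(4) = mex{0} = 1
g(5) = mex{0} = 1
g(6) = mex{0} = 1
g(7) = mex{0} = 1
g(8) = mex{0,1} = 2
The P-positions (g = 0) in 0..8 are 0, 1, 2, 3.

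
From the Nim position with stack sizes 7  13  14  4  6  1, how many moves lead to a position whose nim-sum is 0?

5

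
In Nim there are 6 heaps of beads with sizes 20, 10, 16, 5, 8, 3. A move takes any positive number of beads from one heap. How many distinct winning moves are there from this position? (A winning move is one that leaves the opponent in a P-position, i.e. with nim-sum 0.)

0

Compute the nim-sum pairwise:
20 ⊕ 10 = 30
30 ⊕ 16 = 14
14 ⊕ 5 = 11
11 ⊕ 8 = 3
3 ⊕ 3 = 0
The nim-sum is already 0, so every move leaves a nonzero nim-sum — there are no winning moves.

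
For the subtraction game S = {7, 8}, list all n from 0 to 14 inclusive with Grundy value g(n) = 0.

Grundy values for subtraction set {7, 8}:
g(0) = mex{} = 0
g(1) = mex{} = 0
g(2) = mex{} = 0
g(3) = mex{} = 0
g(4) = mex{} = 0
g(5) = mex{} = 0
g(6) = mex{} = 0
g(7) = mex{0} = 1
g(8) = mex{0} = 1
g(9) = mex{0} = 1
g(10) = mex{0} = 1
g(11) = mex{0} = 1
g(12) = mex{0} = 1
g(13) = mex{0} = 1
g(14) = mex{0,1} = 2
The P-positions (g = 0) in 0..14 are 0, 1, 2, 3, 4, 5, 6.

0, 1, 2, 3, 4, 5, 6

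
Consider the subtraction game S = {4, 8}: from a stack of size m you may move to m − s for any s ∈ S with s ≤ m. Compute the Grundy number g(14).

0

Compute g(0), g(1), … for moves {4, 8}:
k:     0  1  2  3  4  5  6  7  8  9 10 11 12 13 14
g(k):  0  0  0  0  1  1  1  1  2  2  2  2  0  0  0
So g(14) = 0.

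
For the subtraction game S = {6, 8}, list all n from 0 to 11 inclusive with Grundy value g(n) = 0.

0, 1, 2, 3, 4, 5

Build the Grundy sequence with g(k) = mex{g(k−s) : s ∈ {6, 8}, s ≤ k}:
g(0) = mex{} = 0
g(1) = mex{} = 0
g(2) = mex{} = 0
g(3) = mex{} = 0
g(4) = mex{} = 0
g(5) = mex{} = 0
g(6) = mex{0} = 1
g(7) = mex{0} = 1
g(8) = mex{0} = 1
g(9) = mex{0} = 1
g(10) = mex{0} = 1
g(11) = mex{0} = 1
The P-positions (g = 0) in 0..11 are 0, 1, 2, 3, 4, 5.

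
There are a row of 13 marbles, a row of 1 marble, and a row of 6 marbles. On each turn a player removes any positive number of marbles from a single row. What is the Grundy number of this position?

Compute the nim-sum pairwise:
13 ^ 1 = 12
12 ^ 6 = 10

10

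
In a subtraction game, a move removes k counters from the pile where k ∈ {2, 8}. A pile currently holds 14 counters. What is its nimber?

Compute g(0), g(1), … for moves {2, 8}:
k:     0  1  2  3  4  5  6  7  8  9 10 11 12 13 14
g(k):  0  0  1  1  0  0  1  1  2  2  0  0  1  1  0
So g(14) = 0.

0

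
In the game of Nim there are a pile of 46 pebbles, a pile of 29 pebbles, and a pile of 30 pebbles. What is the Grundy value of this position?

Nim-sum: 46 ^ 29 ^ 30 = 45.

45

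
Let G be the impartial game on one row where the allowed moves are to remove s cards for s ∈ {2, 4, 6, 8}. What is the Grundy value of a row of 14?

2

Grundy values for subtraction set {2, 4, 6, 8}:
g(0) = mex{} = 0
g(1) = mex{} = 0
g(2) = mex{0} = 1
g(3) = mex{0} = 1
g(4) = mex{0,1} = 2
g(5) = mex{0,1} = 2
g(6) = mex{0,1,2} = 3
g(7) = mex{0,1,2} = 3
g(8) = mex{0,1,2,3} = 4
g(9) = mex{0,1,2,3} = 4
g(10) = mex{1,2,3,4} = 0
g(11) = mex{1,2,3,4} = 0
g(12) = mex{0,2,3,4} = 1
g(13) = mex{0,2,3,4} = 1
g(14) = mex{0,1,3,4} = 2
So g(14) = 2.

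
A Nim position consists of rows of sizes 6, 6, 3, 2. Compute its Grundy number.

1

Write each in binary and XOR column by column:
  110  (6)
  110  (6)
  011  (3)
  010  (2)
  ---
  001  (1)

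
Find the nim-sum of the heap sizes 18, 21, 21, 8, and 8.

18

Compute the nim-sum pairwise:
18 ⊕ 21 = 7
7 ⊕ 21 = 18
18 ⊕ 8 = 26
26 ⊕ 8 = 18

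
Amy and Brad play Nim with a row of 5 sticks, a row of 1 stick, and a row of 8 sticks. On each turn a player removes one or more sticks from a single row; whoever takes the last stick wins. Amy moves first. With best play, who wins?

Amy wins

Nim-sum: 5 XOR 1 XOR 8 = 12.
The nim-sum is 12 ≠ 0, so this is an N-position: the player to move can win; Amy has a winning move.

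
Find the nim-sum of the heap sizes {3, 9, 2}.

8

Nim-sum: 3 XOR 9 XOR 2 = 8.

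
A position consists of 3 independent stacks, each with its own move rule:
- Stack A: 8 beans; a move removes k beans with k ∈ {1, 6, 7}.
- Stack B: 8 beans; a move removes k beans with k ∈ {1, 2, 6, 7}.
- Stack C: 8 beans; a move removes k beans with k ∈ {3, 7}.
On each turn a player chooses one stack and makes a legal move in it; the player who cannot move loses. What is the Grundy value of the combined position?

Grundy values for stack A (subtraction set {1, 6, 7}):
k:     0  1  2  3  4  5  6  7  8
g(k):  0  1  0  1  0  1  2  3  2
So g(8) = 2.
Build the Grundy sequence for stack B with g(k) = mex{g(k−s) : s ∈ {1, 2, 6, 7}, s ≤ k}:
g(0) = mex{} = 0
g(1) = mex{0} = 1
g(2) = mex{0,1} = 2
g(3) = mex{1,2} = 0
g(4) = mex{0,2} = 1
g(5) = mex{0,1} = 2
g(6) = mex{0,1,2} = 3
g(7) = mex{0,1,2,3} = 4
g(8) = mex{1,2,3,4} = 0
So g(8) = 0.
Grundy values for stack C (subtraction set {3, 7}):
k:     0  1  2  3  4  5  6  7  8
g(k):  0  0  0  1  1  1  0  2  2
So g(8) = 2.
By the Sprague-Grundy theorem, the Grundy value of a sum of independent games is the XOR of the component values.
Combined value = 2 ⊕ 0 ⊕ 2 = 0.

0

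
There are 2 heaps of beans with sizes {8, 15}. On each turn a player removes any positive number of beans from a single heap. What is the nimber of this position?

Write each in binary and XOR column by column:
  1000  (8)
  1111  (15)
  ----
  0111  (7)

7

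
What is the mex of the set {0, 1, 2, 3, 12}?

4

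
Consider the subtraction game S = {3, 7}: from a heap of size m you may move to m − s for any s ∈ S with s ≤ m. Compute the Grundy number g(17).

2

Build the Grundy sequence with g(k) = mex{g(k−s) : s ∈ {3, 7}, s ≤ k}:
k:     0  1  2  3  4  5  6  7  8  9 10 11 12 13 14 15 16 17
g(k):  0  0  0  1  1  1  0  2  2  1  0  0  0  1  1  1  0  2
So g(17) = 2.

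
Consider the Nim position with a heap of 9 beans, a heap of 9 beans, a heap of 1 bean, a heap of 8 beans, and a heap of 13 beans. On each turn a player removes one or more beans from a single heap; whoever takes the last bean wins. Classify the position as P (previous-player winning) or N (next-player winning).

In binary:
  1001  (9)
  1001  (9)
  0001  (1)
  1000  (8)
  1101  (13)
  ----
  0100  (4)
The nim-sum is 4 ≠ 0, so this is an N-position: the player to move can win.

N-position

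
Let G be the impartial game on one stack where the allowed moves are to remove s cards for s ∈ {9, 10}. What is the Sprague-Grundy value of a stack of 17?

1

Compute g(0), g(1), … for moves {9, 10}:
k:     0  1  2  3  4  5  6  7  8  9 10 11 12 13 14 15 16 17
g(k):  0  0  0  0  0  0  0  0  0  1  1  1  1  1  1  1  1  1
So g(17) = 1.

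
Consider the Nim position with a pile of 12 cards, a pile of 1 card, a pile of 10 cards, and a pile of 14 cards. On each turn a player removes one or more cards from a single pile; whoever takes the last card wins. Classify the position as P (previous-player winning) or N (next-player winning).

N-position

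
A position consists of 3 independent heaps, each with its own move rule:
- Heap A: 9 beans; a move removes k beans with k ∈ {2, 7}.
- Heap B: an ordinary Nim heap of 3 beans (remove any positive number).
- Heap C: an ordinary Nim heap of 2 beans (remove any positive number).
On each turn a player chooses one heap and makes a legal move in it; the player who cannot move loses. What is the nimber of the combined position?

For heap A, compute g(0), g(1), … with moves {2, 7}:
g(0) = mex{} = 0
g(1) = mex{} = 0
g(2) = mex{0} = 1
g(3) = mex{0} = 1
g(4) = mex{1} = 0
g(5) = mex{1} = 0
g(6) = mex{0} = 1
g(7) = mex{0} = 1
g(8) = mex{0,1} = 2
g(9) = mex{1} = 0
So g(9) = 0.
Heap B is a plain Nim heap of size 3, so its Grundy value is 3.
Heap C is a plain Nim heap of size 2, so its Grundy value is 2.
The value of a disjunctive sum is the nim-sum of the parts.
Combined value = 0 XOR 3 XOR 2 = 1.

1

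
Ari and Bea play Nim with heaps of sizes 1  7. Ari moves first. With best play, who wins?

Ari wins

Nim-sum: 1 ^ 7 = 6.
The nim-sum is 6 ≠ 0, so this is an N-position: the player to move can win; Ari has a winning move.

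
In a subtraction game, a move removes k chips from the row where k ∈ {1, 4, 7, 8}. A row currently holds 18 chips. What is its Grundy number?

Compute g(0), g(1), … for moves {1, 4, 7, 8}:
k:     0  1  2  3  4  5  6  7  8  9 10 11 12 13 14 15 16 17 18
g(k):  0  1  0  1  2  0  1  2  3  2  3  0  1  3  0  1  0  1  2
So g(18) = 2.

2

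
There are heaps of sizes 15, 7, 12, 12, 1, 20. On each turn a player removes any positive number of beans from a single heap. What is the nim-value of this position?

Compute the nim-sum pairwise:
15 XOR 7 = 8
8 XOR 12 = 4
4 XOR 12 = 8
8 XOR 1 = 9
9 XOR 20 = 29

29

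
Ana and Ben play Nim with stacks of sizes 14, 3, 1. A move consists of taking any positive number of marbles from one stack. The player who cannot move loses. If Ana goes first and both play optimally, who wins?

Ana wins

Compute the nim-sum pairwise:
14 ⊕ 3 = 13
13 ⊕ 1 = 12
The nim-sum is 12 ≠ 0, so this is an N-position: the player to move can win; Ana has a winning move.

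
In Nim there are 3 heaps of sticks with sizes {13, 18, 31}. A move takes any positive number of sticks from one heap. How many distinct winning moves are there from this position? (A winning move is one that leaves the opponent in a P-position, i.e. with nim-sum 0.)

Compute the nim-sum pairwise:
13 ^ 18 = 31
31 ^ 31 = 0
The nim-sum is already 0, so every move leaves a nonzero nim-sum — there are no winning moves.

0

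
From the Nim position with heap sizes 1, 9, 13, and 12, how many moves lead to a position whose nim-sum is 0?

3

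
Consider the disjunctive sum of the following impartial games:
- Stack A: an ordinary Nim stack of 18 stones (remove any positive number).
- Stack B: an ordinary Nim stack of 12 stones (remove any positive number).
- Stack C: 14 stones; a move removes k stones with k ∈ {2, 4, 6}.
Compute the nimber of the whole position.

29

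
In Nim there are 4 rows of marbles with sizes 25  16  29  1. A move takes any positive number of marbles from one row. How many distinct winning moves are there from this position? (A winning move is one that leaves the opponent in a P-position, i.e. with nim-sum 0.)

Nim-sum: 25 ⊕ 16 ⊕ 29 ⊕ 1 = 21.
The overall nim-sum is X = 21. A row of size p has a winning move iff p XOR X < p (reduce it to p XOR X).
  25: 25 XOR 21 = 12 < 25 — winning move (to 12).
  16: 16 XOR 21 = 5 < 16 — winning move (to 5).
  29: 29 XOR 21 = 8 < 29 — winning move (to 8).
  1: 1 XOR 21 = 20 ≥ 1 — no move.
That gives 3 winning moves.

3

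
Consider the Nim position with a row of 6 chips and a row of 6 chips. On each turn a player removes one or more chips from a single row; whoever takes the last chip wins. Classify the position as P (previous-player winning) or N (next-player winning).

P-position

In binary:
  110  (6)
  110  (6)
  ---
  000  (0)
The nim-sum is 0, so this is a P-position: the player to move is in a losing position under optimal play.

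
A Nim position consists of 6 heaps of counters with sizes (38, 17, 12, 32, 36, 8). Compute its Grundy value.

55

Bitwise XOR of the heap sizes:
  100110  (38)
  010001  (17)
  001100  (12)
  100000  (32)
  100100  (36)
  001000  (8)
  ------
  110111  (55)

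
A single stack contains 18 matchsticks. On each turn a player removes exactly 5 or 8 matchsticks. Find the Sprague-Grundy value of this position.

1

Build the Grundy sequence with g(k) = mex{g(k−s) : s ∈ {5, 8}, s ≤ k}:
k:     0  1  2  3  4  5  6  7  8  9 10 11 12 13 14 15 16 17 18
g(k):  0  0  0  0  0  1  1  1  1  1  2  2  2  0  0  0  0  0  1
So g(18) = 1.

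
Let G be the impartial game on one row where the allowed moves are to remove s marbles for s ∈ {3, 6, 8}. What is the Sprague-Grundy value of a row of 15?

1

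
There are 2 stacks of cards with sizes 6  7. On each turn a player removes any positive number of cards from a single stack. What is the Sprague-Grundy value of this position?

1

Nim-sum: 6 ^ 7 = 1.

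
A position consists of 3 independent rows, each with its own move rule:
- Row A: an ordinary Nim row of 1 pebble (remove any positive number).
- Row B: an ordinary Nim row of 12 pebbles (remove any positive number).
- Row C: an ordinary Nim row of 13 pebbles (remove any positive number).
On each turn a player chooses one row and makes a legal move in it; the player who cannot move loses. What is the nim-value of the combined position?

0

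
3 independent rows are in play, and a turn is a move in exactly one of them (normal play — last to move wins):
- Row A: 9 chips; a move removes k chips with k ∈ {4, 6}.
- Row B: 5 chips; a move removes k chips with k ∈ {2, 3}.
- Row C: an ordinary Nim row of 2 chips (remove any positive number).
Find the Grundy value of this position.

0

For row A, compute g(0), g(1), … with moves {4, 6}:
g(0) = mex{} = 0
g(1) = mex{} = 0
g(2) = mex{} = 0
g(3) = mex{} = 0
g(4) = mex{0} = 1
g(5) = mex{0} = 1
g(6) = mex{0} = 1
g(7) = mex{0} = 1
g(8) = mex{0,1} = 2
g(9) = mex{0,1} = 2
So g(9) = 2.
For row B, compute g(0), g(1), … with moves {2, 3}:
k:     0  1  2  3  4  5
g(k):  0  0  1  1  2  0
So g(5) = 0.
Row C is a plain Nim row of size 2, so its Grundy value is 2.
By the Sprague-Grundy theorem, the Grundy value of a sum of independent games is the XOR of the component values.
Combined value = 2 XOR 0 XOR 2 = 0.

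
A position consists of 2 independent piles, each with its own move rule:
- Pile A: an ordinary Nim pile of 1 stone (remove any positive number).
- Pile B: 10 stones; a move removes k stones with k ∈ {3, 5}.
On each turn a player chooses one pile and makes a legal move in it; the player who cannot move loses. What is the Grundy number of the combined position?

Pile A is a plain Nim pile of size 1, so its Grundy value is 1.
Build the Grundy sequence for pile B with g(k) = mex{g(k−s) : s ∈ {3, 5}, s ≤ k}:
g(0) = mex{} = 0
g(1) = mex{} = 0
g(2) = mex{} = 0
g(3) = mex{0} = 1
g(4) = mex{0} = 1
g(5) = mex{0} = 1
g(6) = mex{0,1} = 2
g(7) = mex{0,1} = 2
g(8) = mex{1} = 0
g(9) = mex{1,2} = 0
g(10) = mex{1,2} = 0
So g(10) = 0.
By the Sprague-Grundy theorem, the Grundy value of a sum of independent games is the XOR of the component values.
Combined value = 1 XOR 0 = 1.

1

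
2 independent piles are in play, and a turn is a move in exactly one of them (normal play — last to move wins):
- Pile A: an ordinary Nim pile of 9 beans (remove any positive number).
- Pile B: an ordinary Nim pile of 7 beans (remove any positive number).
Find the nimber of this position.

14

Pile A is a plain Nim pile of size 9, so its Grundy value is 9.
Pile B is a plain Nim pile of size 7, so its Grundy value is 7.
By the Sprague-Grundy theorem, the Grundy value of a sum of independent games is the XOR of the component values.
Combined value = 9 ⊕ 7 = 14.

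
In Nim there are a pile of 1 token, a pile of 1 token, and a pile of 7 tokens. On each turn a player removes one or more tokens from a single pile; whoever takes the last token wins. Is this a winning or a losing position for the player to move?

Nim-sum: 1 ^ 1 ^ 7 = 7.
The nim-sum is 7 ≠ 0, so this is an N-position: the player to move can win.

Winning position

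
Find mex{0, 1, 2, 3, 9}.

4

The values 0, 1, 2, 3 are all present; 4 is the first non-negative integer missing from the set.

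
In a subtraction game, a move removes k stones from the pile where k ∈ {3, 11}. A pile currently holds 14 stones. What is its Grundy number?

0

Grundy values for subtraction set {3, 11}:
g(0) = mex{} = 0
g(1) = mex{} = 0
g(2) = mex{} = 0
g(3) = mex{0} = 1
g(4) = mex{0} = 1
g(5) = mex{0} = 1
g(6) = mex{1} = 0
g(7) = mex{1} = 0
g(8) = mex{1} = 0
g(9) = mex{0} = 1
g(10) = mex{0} = 1
g(11) = mex{0} = 1
g(12) = mex{0,1} = 2
g(13) = mex{0,1} = 2
g(14) = mex{1} = 0
So g(14) = 0.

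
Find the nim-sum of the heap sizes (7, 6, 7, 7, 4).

5

In binary:
  111  (7)
  110  (6)
  111  (7)
  111  (7)
  100  (4)
  ---
  101  (5)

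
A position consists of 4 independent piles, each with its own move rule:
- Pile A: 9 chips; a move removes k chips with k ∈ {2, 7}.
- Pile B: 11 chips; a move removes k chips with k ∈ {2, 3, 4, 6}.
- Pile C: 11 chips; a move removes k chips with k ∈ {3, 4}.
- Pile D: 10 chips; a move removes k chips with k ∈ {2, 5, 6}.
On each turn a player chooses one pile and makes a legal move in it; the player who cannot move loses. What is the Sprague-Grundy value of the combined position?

1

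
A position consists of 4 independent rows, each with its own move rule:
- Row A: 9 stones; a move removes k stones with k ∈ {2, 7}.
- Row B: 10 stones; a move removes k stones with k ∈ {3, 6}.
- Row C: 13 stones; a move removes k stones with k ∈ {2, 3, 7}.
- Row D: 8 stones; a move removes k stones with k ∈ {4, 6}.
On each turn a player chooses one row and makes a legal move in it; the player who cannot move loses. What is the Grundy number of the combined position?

3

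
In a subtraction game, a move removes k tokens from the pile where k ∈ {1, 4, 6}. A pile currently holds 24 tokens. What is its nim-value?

2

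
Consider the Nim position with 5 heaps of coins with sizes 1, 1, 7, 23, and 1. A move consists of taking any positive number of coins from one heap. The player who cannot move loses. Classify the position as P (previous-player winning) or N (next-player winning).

Compute the nim-sum pairwise:
1 XOR 1 = 0
0 XOR 7 = 7
7 XOR 23 = 16
16 XOR 1 = 17
The nim-sum is 17 ≠ 0, so this is an N-position: the player to move can win.

N-position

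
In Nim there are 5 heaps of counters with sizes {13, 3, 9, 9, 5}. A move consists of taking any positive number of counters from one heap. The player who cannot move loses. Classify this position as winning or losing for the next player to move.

Write each in binary and XOR column by column:
  1101  (13)
  0011  (3)
  1001  (9)
  1001  (9)
  0101  (5)
  ----
  1011  (11)
The nim-sum is 11 ≠ 0, so this is an N-position: the player to move can win.

Winning position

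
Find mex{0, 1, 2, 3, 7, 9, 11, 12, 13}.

4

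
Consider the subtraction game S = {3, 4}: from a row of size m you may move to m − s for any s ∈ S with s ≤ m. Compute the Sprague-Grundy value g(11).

1

Build the Grundy sequence with g(k) = mex{g(k−s) : s ∈ {3, 4}, s ≤ k}:
k:     0  1  2  3  4  5  6  7  8  9 10 11
g(k):  0  0  0  1  1  1  2  0  0  0  1  1
So g(11) = 1.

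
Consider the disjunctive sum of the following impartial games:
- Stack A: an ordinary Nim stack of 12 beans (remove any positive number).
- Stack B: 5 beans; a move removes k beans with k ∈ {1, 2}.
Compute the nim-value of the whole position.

14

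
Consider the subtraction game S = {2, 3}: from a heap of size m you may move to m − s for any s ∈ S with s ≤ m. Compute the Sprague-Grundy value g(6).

Build the Grundy sequence with g(k) = mex{g(k−s) : s ∈ {2, 3}, s ≤ k}:
g(0) = mex{} = 0
g(1) = mex{} = 0
g(2) = mex{0} = 1
g(3) = mex{0} = 1
g(4) = mex{0,1} = 2
g(5) = mex{1} = 0
g(6) = mex{1,2} = 0
So g(6) = 0.

0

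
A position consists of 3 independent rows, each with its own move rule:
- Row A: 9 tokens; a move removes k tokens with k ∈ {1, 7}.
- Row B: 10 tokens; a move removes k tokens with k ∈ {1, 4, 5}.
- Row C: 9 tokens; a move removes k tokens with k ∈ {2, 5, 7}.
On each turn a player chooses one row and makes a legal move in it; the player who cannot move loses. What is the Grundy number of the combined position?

3

Build the Grundy sequence for row A with g(k) = mex{g(k−s) : s ∈ {1, 7}, s ≤ k}:
g(0) = mex{} = 0
g(1) = mex{0} = 1
g(2) = mex{1} = 0
g(3) = mex{0} = 1
g(4) = mex{1} = 0
g(5) = mex{0} = 1
g(6) = mex{1} = 0
g(7) = mex{0} = 1
g(8) = mex{1} = 0
g(9) = mex{0} = 1
So g(9) = 1.
Build the Grundy sequence for row B with g(k) = mex{g(k−s) : s ∈ {1, 4, 5}, s ≤ k}:
g(0) = mex{} = 0
g(1) = mex{0} = 1
g(2) = mex{1} = 0
g(3) = mex{0} = 1
g(4) = mex{0,1} = 2
g(5) = mex{0,1,2} = 3
g(6) = mex{0,1,3} = 2
g(7) = mex{0,1,2} = 3
g(8) = mex{1,2,3} = 0
g(9) = mex{0,2,3} = 1
g(10) = mex{1,2,3} = 0
So g(10) = 0.
Build the Grundy sequence for row C with g(k) = mex{g(k−s) : s ∈ {2, 5, 7}, s ≤ k}:
g(0) = mex{} = 0
g(1) = mex{} = 0
g(2) = mex{0} = 1
g(3) = mex{0} = 1
g(4) = mex{1} = 0
g(5) = mex{0,1} = 2
g(6) = mex{0} = 1
g(7) = mex{0,1,2} = 3
g(8) = mex{0,1} = 2
g(9) = mex{0,1,3} = 2
So g(9) = 2.
By the Sprague-Grundy theorem, the Grundy value of a sum of independent games is the XOR of the component values.
Combined value = 1 ⊕ 0 ⊕ 2 = 3.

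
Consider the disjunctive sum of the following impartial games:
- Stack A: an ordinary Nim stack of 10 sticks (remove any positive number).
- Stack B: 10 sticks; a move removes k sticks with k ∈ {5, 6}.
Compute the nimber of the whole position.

Stack A is a plain Nim stack of size 10, so its Grundy value is 10.
Build the Grundy sequence for stack B with g(k) = mex{g(k−s) : s ∈ {5, 6}, s ≤ k}:
g(0) = mex{} = 0
g(1) = mex{} = 0
g(2) = mex{} = 0
g(3) = mex{} = 0
g(4) = mex{} = 0
g(5) = mex{0} = 1
g(6) = mex{0} = 1
g(7) = mex{0} = 1
g(8) = mex{0} = 1
g(9) = mex{0} = 1
g(10) = mex{0,1} = 2
So g(10) = 2.
The value of a disjunctive sum is the nim-sum of the parts.
Combined value = 10 XOR 2 = 8.

8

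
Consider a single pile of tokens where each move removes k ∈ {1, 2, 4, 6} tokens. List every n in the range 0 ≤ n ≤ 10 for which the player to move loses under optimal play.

0, 3, 8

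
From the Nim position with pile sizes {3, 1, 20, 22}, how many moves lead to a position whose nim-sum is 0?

Compute the nim-sum pairwise:
3 XOR 1 = 2
2 XOR 20 = 22
22 XOR 22 = 0
The nim-sum is already 0, so every move leaves a nonzero nim-sum — there are no winning moves.

0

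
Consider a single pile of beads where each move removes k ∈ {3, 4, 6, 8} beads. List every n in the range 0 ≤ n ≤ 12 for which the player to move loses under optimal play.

0, 1, 2, 11, 12

Build the Grundy sequence with g(k) = mex{g(k−s) : s ∈ {3, 4, 6, 8}, s ≤ k}:
g(0) = mex{} = 0
g(1) = mex{} = 0
g(2) = mex{} = 0
g(3) = mex{0} = 1
g(4) = mex{0} = 1
g(5) = mex{0} = 1
g(6) = mex{0,1} = 2
g(7) = mex{0,1} = 2
g(8) = mex{0,1} = 2
g(9) = mex{0,1,2} = 3
g(10) = mex{0,1,2} = 3
g(11) = mex{1,2} = 0
g(12) = mex{1,2,3} = 0
The P-positions (g = 0) in 0..12 are 0, 1, 2, 11, 12.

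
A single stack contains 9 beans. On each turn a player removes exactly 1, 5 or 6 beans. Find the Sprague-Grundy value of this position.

Grundy values for subtraction set {1, 5, 6}:
g(0) = mex{} = 0
g(1) = mex{0} = 1
g(2) = mex{1} = 0
g(3) = mex{0} = 1
g(4) = mex{1} = 0
g(5) = mex{0} = 1
g(6) = mex{0,1} = 2
g(7) = mex{0,1,2} = 3
g(8) = mex{0,1,3} = 2
g(9) = mex{0,1,2} = 3
So g(9) = 3.

3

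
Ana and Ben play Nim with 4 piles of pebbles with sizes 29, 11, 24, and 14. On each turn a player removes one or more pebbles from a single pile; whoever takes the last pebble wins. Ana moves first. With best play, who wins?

Ben wins

Nim-sum: 29 ⊕ 11 ⊕ 24 ⊕ 14 = 0.
The nim-sum is 0, so this is a P-position: the player to move is in a losing position under optimal play; Ana is about to move from it and so loses — Ben wins.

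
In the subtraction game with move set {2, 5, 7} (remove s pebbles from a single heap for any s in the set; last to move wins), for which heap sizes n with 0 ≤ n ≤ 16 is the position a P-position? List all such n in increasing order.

0, 1, 4, 10, 13, 14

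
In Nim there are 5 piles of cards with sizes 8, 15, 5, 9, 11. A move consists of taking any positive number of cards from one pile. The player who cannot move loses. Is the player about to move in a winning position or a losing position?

Compute the nim-sum pairwise:
8 ^ 15 = 7
7 ^ 5 = 2
2 ^ 9 = 11
11 ^ 11 = 0
The nim-sum is 0, so this is a P-position: the player to move is in a losing position under optimal play.

Losing position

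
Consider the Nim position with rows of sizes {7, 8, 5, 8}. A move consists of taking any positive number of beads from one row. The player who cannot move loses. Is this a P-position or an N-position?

N-position

Bitwise XOR of the heap sizes:
  0111  (7)
  1000  (8)
  0101  (5)
  1000  (8)
  ----
  0010  (2)
The nim-sum is 2 ≠ 0, so this is an N-position: the player to move can win.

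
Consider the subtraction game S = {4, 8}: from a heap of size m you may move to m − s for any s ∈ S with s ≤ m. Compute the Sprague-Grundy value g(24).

Compute g(0), g(1), … for moves {4, 8}:
k:     0  1  2  3  4  5  6  7  8  9 10 11 12 13 14 15 16 17 18 19 20 21 22 23 24
g(k):  0  0  0  0  1  1  1  1  2  2  2  2  0  0  0  0  1  1  1  1  2  2  2  2  0
So g(24) = 0.

0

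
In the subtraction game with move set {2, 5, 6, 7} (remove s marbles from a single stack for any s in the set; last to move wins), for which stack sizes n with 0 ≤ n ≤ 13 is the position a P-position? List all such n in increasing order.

Compute g(0), g(1), … for moves {2, 5, 6, 7}:
g(0) = mex{} = 0
g(1) = mex{} = 0
g(2) = mex{0} = 1
g(3) = mex{0} = 1
g(4) = mex{1} = 0
g(5) = mex{0,1} = 2
g(6) = mex{0} = 1
g(7) = mex{0,1,2} = 3
g(8) = mex{0,1} = 2
g(9) = mex{0,1,3} = 2
g(10) = mex{0,1,2} = 3
g(11) = mex{0,1,2} = 3
g(12) = mex{1,2,3} = 0
g(13) = mex{1,2,3} = 0
The P-positions (g = 0) in 0..13 are 0, 1, 4, 12, 13.

0, 1, 4, 12, 13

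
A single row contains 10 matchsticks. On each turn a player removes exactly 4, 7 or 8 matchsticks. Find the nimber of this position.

2

Grundy values for subtraction set {4, 7, 8}:
k:     0  1  2  3  4  5  6  7  8  9 10
g(k):  0  0  0  0  1  1  1  1  2  2  2
So g(10) = 2.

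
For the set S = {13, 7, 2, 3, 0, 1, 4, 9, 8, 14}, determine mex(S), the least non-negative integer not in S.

The values 0, 1, 2, 3, 4 are all present; 5 is the first non-negative integer missing from the set.

5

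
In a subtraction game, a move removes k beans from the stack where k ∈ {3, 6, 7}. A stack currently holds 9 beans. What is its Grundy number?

Compute g(0), g(1), … for moves {3, 6, 7}:
g(0) = mex{} = 0
g(1) = mex{} = 0
g(2) = mex{} = 0
g(3) = mex{0} = 1
g(4) = mex{0} = 1
g(5) = mex{0} = 1
g(6) = mex{0,1} = 2
g(7) = mex{0,1} = 2
g(8) = mex{0,1} = 2
g(9) = mex{0,1,2} = 3
So g(9) = 3.

3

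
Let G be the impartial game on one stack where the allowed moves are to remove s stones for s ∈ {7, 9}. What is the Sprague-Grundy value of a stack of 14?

2

Grundy values for subtraction set {7, 9}:
k:     0  1  2  3  4  5  6  7  8  9 10 11 12 13 14
g(k):  0  0  0  0  0  0  0  1  1  1  1  1  1  1  2
So g(14) = 2.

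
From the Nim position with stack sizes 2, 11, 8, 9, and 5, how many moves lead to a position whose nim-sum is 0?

Write each in binary and XOR column by column:
  0010  (2)
  1011  (11)
  1000  (8)
  1001  (9)
  0101  (5)
  ----
  1101  (13)
The overall nim-sum is X = 13. A stack of size p has a winning move iff p XOR X < p (reduce it to p XOR X).
  2: 2 XOR 13 = 15 ≥ 2 — no move.
  11: 11 XOR 13 = 6 < 11 — winning move (to 6).
  8: 8 XOR 13 = 5 < 8 — winning move (to 5).
  9: 9 XOR 13 = 4 < 9 — winning move (to 4).
  5: 5 XOR 13 = 8 ≥ 5 — no move.
That gives 3 winning moves.

3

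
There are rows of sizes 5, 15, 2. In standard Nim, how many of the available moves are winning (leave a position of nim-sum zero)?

Compute the nim-sum pairwise:
5 XOR 15 = 10
10 XOR 2 = 8
The overall nim-sum is X = 8. A row of size p has a winning move iff p XOR X < p (reduce it to p XOR X).
  5: 5 XOR 8 = 13 ≥ 5 — no move.
  15: 15 XOR 8 = 7 < 15 — winning move (to 7).
  2: 2 XOR 8 = 10 ≥ 2 — no move.
That gives 1 winning move.

1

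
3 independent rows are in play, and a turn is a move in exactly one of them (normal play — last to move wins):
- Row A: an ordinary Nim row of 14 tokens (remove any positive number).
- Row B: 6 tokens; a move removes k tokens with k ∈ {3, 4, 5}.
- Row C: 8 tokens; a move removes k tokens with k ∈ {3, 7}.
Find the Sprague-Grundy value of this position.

14

Row A is a plain Nim row of size 14, so its Grundy value is 14.
Build the Grundy sequence for row B with g(k) = mex{g(k−s) : s ∈ {3, 4, 5}, s ≤ k}:
k:     0  1  2  3  4  5  6
g(k):  0  0  0  1  1  1  2
So g(6) = 2.
Build the Grundy sequence for row C with g(k) = mex{g(k−s) : s ∈ {3, 7}, s ≤ k}:
g(0) = mex{} = 0
g(1) = mex{} = 0
g(2) = mex{} = 0
g(3) = mex{0} = 1
g(4) = mex{0} = 1
g(5) = mex{0} = 1
g(6) = mex{1} = 0
g(7) = mex{0,1} = 2
g(8) = mex{0,1} = 2
So g(8) = 2.
By the Sprague-Grundy theorem, the Grundy value of a sum of independent games is the XOR of the component values.
Combined value = 14 ⊕ 2 ⊕ 2 = 14.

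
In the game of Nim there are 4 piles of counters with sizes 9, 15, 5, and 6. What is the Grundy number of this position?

5

Compute the nim-sum pairwise:
9 XOR 15 = 6
6 XOR 5 = 3
3 XOR 6 = 5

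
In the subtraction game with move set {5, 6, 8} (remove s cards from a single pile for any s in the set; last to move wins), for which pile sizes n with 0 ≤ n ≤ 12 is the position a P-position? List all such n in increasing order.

Build the Grundy sequence with g(k) = mex{g(k−s) : s ∈ {5, 6, 8}, s ≤ k}:
k:     0  1  2  3  4  5  6  7  8  9 10 11 12
g(k):  0  0  0  0  0  1  1  1  1  1  2  2  2
The P-positions (g = 0) in 0..12 are 0, 1, 2, 3, 4.

0, 1, 2, 3, 4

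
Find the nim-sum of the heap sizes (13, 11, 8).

14

Nim-sum: 13 ⊕ 11 ⊕ 8 = 14.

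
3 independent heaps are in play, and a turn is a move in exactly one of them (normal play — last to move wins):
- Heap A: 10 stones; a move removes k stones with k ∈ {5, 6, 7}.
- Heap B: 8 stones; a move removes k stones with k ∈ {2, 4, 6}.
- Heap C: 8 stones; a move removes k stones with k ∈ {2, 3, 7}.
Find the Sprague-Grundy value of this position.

3

Build the Grundy sequence for heap A with g(k) = mex{g(k−s) : s ∈ {5, 6, 7}, s ≤ k}:
k:     0  1  2  3  4  5  6  7  8  9 10
g(k):  0  0  0  0  0  1  1  1  1  1  2
So g(10) = 2.
For heap B, compute g(0), g(1), … with moves {2, 4, 6}:
g(0) = mex{} = 0
g(1) = mex{} = 0
g(2) = mex{0} = 1
g(3) = mex{0} = 1
g(4) = mex{0,1} = 2
g(5) = mex{0,1} = 2
g(6) = mex{0,1,2} = 3
g(7) = mex{0,1,2} = 3
g(8) = mex{1,2,3} = 0
So g(8) = 0.
Build the Grundy sequence for heap C with g(k) = mex{g(k−s) : s ∈ {2, 3, 7}, s ≤ k}:
k:     0  1  2  3  4  5  6  7  8
g(k):  0  0  1  1  2  0  0  1  1
So g(8) = 1.
The value of a disjunctive sum is the nim-sum of the parts.
Combined value = 2 ⊕ 0 ⊕ 1 = 3.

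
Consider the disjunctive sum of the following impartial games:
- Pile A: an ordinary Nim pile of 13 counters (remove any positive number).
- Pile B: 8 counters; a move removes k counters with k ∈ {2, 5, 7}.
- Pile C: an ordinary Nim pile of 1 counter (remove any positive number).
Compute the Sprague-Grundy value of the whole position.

Pile A is a plain Nim pile of size 13, so its Grundy value is 13.
Build the Grundy sequence for pile B with g(k) = mex{g(k−s) : s ∈ {2, 5, 7}, s ≤ k}:
k:     0  1  2  3  4  5  6  7  8
g(k):  0  0  1  1  0  2  1  3  2
So g(8) = 2.
Pile C is a plain Nim pile of size 1, so its Grundy value is 1.
The value of a disjunctive sum is the nim-sum of the parts.
Combined value = 13 XOR 2 XOR 1 = 14.

14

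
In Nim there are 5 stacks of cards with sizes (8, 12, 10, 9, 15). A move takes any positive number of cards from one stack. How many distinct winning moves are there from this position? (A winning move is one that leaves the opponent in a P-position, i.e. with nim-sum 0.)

In binary:
  1000  (8)
  1100  (12)
  1010  (10)
  1001  (9)
  1111  (15)
  ----
  1000  (8)
The overall nim-sum is X = 8. A stack of size p has a winning move iff p XOR X < p (reduce it to p XOR X).
  8: 8 XOR 8 = 0 < 8 — winning move (to 0).
  12: 12 XOR 8 = 4 < 12 — winning move (to 4).
  10: 10 XOR 8 = 2 < 10 — winning move (to 2).
  9: 9 XOR 8 = 1 < 9 — winning move (to 1).
  15: 15 XOR 8 = 7 < 15 — winning move (to 7).
That gives 5 winning moves.

5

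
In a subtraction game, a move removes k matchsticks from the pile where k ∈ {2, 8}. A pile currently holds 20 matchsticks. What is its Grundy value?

0

Build the Grundy sequence with g(k) = mex{g(k−s) : s ∈ {2, 8}, s ≤ k}:
k:     0  1  2  3  4  5  6  7  8  9 10 11 12 13 14 15 16 17 18 19 20
g(k):  0  0  1  1  0  0  1  1  2  2  0  0  1  1  0  0  1  1  2  2  0
So g(20) = 0.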